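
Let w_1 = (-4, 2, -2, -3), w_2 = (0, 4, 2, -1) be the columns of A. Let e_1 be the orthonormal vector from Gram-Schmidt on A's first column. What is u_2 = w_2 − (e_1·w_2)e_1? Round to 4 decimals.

e_1 = w_1/‖w_1‖ = (-4, 2, -2, -3)/5.7446 = (-0.6963, 0.3482, -0.3482, -0.5222).
r_{12} = e_1·w_2 = 1.2185.
u_2 = w_2 − 1.2185·e_1 = (0.8485, 3.5758, 2.4242, -0.3636).

u_2 = (0.8485, 3.5758, 2.4242, -0.3636)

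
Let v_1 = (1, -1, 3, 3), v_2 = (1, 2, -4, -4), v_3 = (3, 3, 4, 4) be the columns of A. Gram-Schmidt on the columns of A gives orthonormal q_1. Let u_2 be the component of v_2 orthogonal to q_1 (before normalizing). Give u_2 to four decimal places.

v_1 = (1, -1, 3, 3); ‖v_1‖ = 4.4721, so q_1 = (0.2236, -0.2236, 0.6708, 0.6708).
q_1·v_2 = 0.2236·1 + (-0.2236)·2 + 0.6708·(-4) + 0.6708·(-4) = -5.5902.
u_2 = v_2 + 5.5902·q_1 = (2.2500, 0.7500, -0.2500, -0.2500).

u_2 = (2.2500, 0.7500, -0.2500, -0.2500)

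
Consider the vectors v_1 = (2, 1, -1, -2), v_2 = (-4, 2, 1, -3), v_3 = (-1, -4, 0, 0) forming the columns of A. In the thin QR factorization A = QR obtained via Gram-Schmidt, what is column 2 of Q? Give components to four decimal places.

q_2 = (-0.6949, 0.3840, 0.1646, -0.5852)

v_1 = (2, 1, -1, -2); ‖v_1‖ = 3.1623, so q_1 = (0.6325, 0.3162, -0.3162, -0.6325).
q_1·v_2 = 0.6325·(-4) + 0.3162·2 + (-0.3162)·1 + (-0.6325)·(-3) = -0.3162.
u_2 = v_2 + 0.3162·q_1 = (-3.8000, 2.1000, 0.9000, -3.2000).
‖u_2‖ = 5.4681, so q_2 = (-0.6949, 0.3840, 0.1646, -0.5852).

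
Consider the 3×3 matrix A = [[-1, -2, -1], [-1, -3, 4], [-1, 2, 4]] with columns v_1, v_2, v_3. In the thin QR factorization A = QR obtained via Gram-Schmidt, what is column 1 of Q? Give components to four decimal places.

q_1 = (-0.5774, -0.5774, -0.5774)

v_1 = (-1, -1, -1); ‖v_1‖ = 1.7321, so q_1 = (-0.5774, -0.5774, -0.5774).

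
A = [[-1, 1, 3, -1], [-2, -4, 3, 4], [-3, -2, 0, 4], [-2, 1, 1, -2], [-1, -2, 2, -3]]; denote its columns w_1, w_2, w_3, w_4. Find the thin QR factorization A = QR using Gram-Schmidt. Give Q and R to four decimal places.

Q = [[-0.2294, 0.4072, 0.7124, 0.3130], [-0.4588, -0.6363, 0.3136, 0.3360], [-0.6882, 0.0127, -0.5552, 0.1501], [-0.4588, 0.5727, 0.0167, -0.3079], [-0.2294, -0.3181, 0.2927, -0.8196]], R = [[4.3589, 2.9824, -2.9824, -2.7530], [0.0000, 4.1359, -0.7508, -3.0923], [0.0000, 0.0000, 3.6799, -2.5904], [0.0000, 0.0000, 0.0000, 4.7062]]

e_1 = w_1/‖w_1‖ = (-1, -2, -3, -2, -1)/4.3589 = (-0.2294, -0.4588, -0.6882, -0.4588, -0.2294).
r_{12} = e_1·w_2 = 2.9824.
u_2 = w_2 − 2.9824·e_1 = (1.6842, -2.6316, 0.0526, 2.3684, -1.3158).
‖u_2‖ = 4.1359, so e_2 = (0.4072, -0.6363, 0.0127, 0.5727, -0.3181).
r_{13} = e_1·w_3 = -2.9824; r_{23} = e_2·w_3 = -0.7508.
u_3 = w_3 + 2.9824·e_1 + 0.7508·e_2 = (2.6215, 1.1538, -2.0431, 0.0615, 1.0769).
‖u_3‖ = 3.6799, so e_3 = (0.7124, 0.3136, -0.5552, 0.0167, 0.2927).
r_{14} = e_1·w_4 = -2.7530; r_{24} = e_2·w_4 = -3.0923; r_{34} = e_3·w_4 = -2.5904.
u_4 = w_4 + 2.7530·e_1 + 3.0923·e_2 + 2.5904·e_3 = (1.4731, 1.5815, 0.7064, -1.4490, -3.8573).
‖u_4‖ = 4.7062, so e_4 = (0.3130, 0.3360, 0.1501, -0.3079, -0.8196).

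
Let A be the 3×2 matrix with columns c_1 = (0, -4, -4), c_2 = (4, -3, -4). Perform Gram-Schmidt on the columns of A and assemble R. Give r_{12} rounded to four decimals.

r_{12} = 4.9497

q_1 = c_1/‖c_1‖ = (0, -4, -4)/5.6569 = (0.0000, -0.7071, -0.7071).
r_{12} = q_1·c_2 = 4.9497.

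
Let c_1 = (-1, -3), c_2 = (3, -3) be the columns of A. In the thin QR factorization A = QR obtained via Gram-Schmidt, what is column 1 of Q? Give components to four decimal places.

e_1 = c_1/‖c_1‖ = (-1, -3)/3.1623 = (-0.3162, -0.9487).

e_1 = (-0.3162, -0.9487)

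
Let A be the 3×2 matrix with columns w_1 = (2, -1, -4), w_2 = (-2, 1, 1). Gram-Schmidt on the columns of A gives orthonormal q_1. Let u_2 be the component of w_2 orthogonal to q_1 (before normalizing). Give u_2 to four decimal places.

u_2 = (-1.1429, 0.5714, -0.7143)

w_1 = (2, -1, -4); ‖w_1‖ = 4.5826, so q_1 = (0.4364, -0.2182, -0.8729).
q_1·w_2 = 0.4364·(-2) + (-0.2182)·1 + (-0.8729)·1 = -1.9640.
u_2 = w_2 + 1.9640·q_1 = (-1.1429, 0.5714, -0.7143).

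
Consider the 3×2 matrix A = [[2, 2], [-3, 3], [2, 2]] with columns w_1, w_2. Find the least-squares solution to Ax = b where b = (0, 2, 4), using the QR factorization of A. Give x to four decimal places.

w_1 = (2, -3, 2); ‖w_1‖ = 4.1231, so q_1 = (0.4851, -0.7276, 0.4851).
q_1·w_2 = 0.4851·2 + (-0.7276)·3 + 0.4851·2 = -0.2425.
u_2 = w_2 + 0.2425·q_1 = (2.1176, 2.8235, 2.1176).
‖u_2‖ = 4.1160, so q_2 = (0.5145, 0.6860, 0.5145).
Qᵀb = (0.4851, 3.4300).
Back-substitute: x_2 = 3.4300/4.1160 = 0.8333.
x_1 = (0.4851 + 0.2425·0.8333)/4.1231 = 0.1667.

x = (0.1667, 0.8333)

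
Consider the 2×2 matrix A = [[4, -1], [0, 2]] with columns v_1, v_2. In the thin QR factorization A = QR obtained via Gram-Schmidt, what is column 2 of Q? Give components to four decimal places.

v_1 = (4, 0); ‖v_1‖ = 4.0000, so q_1 = (1.0000, 0.0000).
q_1·v_2 = 1.0000·(-1) + 0.0000·2 = -1.0000.
u_2 = v_2 + 1.0000·q_1 = (0.0000, 2.0000).
‖u_2‖ = 2.0000, so q_2 = (0.0000, 1.0000).

q_2 = (0.0000, 1.0000)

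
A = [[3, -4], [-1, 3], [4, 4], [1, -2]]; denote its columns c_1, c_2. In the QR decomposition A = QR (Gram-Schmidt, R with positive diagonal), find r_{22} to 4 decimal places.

q_1 = c_1/‖c_1‖ = (3, -1, 4, 1)/5.1962 = (0.5774, -0.1925, 0.7698, 0.1925).
r_{12} = q_1·c_2 = -0.1925.
u_2 = c_2 + 0.1925·q_1 = (-3.8889, 2.9630, 4.1481, -1.9630).
r_{22} = ‖u_2‖ = 6.7054.

r_{22} = 6.7054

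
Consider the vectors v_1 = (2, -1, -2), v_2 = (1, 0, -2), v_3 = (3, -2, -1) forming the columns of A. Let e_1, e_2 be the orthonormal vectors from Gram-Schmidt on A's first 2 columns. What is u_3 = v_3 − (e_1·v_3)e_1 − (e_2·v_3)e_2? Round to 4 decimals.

v_1 = (2, -1, -2); ‖v_1‖ = 3.0000, so e_1 = (0.6667, -0.3333, -0.6667).
e_1·v_2 = 0.6667·1 + (-0.3333)·0 + (-0.6667)·(-2) = 2.0000.
u_2 = v_2 − 2.0000·e_1 = (-0.3333, 0.6667, -0.6667).
‖u_2‖ = 1.0000, so e_2 = (-0.3333, 0.6667, -0.6667).
e_1·v_3 = 0.6667·3 + (-0.3333)·(-2) + (-0.6667)·(-1) = 3.3333; e_2·v_3 = (-0.3333)·3 + 0.6667·(-2) + (-0.6667)·(-1) = -1.6667.
u_3 = v_3 − 3.3333·e_1 + 1.6667·e_2 = (0.2222, 0.2222, 0.1111).

u_3 = (0.2222, 0.2222, 0.1111)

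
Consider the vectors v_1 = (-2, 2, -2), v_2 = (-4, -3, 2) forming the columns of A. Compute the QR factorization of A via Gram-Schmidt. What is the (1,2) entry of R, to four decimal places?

r_{12} = -0.5774

v_1 = (-2, 2, -2); ‖v_1‖ = 3.4641, so q_1 = (-0.5774, 0.5774, -0.5774).
r_{12} = q_1·v_2 = -0.5774.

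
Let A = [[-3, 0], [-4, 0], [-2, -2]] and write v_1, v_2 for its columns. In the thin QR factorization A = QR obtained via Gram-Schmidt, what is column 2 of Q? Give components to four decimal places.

e_1 = v_1/‖v_1‖ = (-3, -4, -2)/5.3852 = (-0.5571, -0.7428, -0.3714).
r_{12} = e_1·v_2 = 0.7428.
u_2 = v_2 − 0.7428·e_1 = (0.4138, 0.5517, -1.7241).
‖u_2‖ = 1.8570, so e_2 = (0.2228, 0.2971, -0.9285).

e_2 = (0.2228, 0.2971, -0.9285)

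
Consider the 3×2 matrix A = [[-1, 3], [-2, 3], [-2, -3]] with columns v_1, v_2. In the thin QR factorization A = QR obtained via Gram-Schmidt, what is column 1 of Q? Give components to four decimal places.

v_1 = (-1, -2, -2); ‖v_1‖ = 3.0000, so q_1 = (-0.3333, -0.6667, -0.6667).

q_1 = (-0.3333, -0.6667, -0.6667)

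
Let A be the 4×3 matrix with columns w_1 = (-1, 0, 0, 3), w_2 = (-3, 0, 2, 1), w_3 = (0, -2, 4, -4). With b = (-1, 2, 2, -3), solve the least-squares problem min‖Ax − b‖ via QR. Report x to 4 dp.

x = (-1.9032, 1.1935, -0.3226)

w_1 = (-1, 0, 0, 3); ‖w_1‖ = 3.1623, so q_1 = (-0.3162, 0.0000, 0.0000, 0.9487).
q_1·w_2 = (-0.3162)·(-3) + 0.0000·0 + 0.0000·2 + 0.9487·1 = 1.8974.
u_2 = w_2 − 1.8974·q_1 = (-2.4000, 0.0000, 2.0000, -0.8000).
‖u_2‖ = 3.2249, so q_2 = (-0.7442, 0.0000, 0.6202, -0.2481).
q_1·w_3 = (-0.3162)·0 + 0.0000·(-2) + 0.0000·4 + 0.9487·(-4) = -3.7947; q_2·w_3 = (-0.7442)·0 + 0.0000·(-2) + 0.6202·4 + (-0.2481)·(-4) = 3.4730.
u_3 = w_3 + 3.7947·q_1 − 3.4730·q_2 = (1.3846, -2.0000, 1.8462, 0.4615).
‖u_3‖ = 3.0884, so q_3 = (0.4483, -0.6476, 0.5978, 0.1494).
Qᵀb = (-2.5298, 2.7288, -0.9963).
Back-substitute: x_3 = -0.9963/3.0884 = -0.3226.
x_2 = (2.7288 − 3.4730·(-0.3226))/3.2249 = 1.1935.
x_1 = (-2.5298 − 1.8974·1.1935 + 3.7947·(-0.3226))/3.1623 = -1.9032.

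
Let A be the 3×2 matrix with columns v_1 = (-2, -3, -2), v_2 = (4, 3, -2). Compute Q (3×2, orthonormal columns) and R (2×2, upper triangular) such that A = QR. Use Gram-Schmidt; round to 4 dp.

Q = [[-0.4851, 0.5659], [-0.7276, 0.1617], [-0.4851, -0.8085]], R = [[4.1231, -3.1530], [0.0000, 4.3656]]

q_1 = v_1/‖v_1‖ = (-2, -3, -2)/4.1231 = (-0.4851, -0.7276, -0.4851).
r_{12} = q_1·v_2 = -3.1530.
u_2 = v_2 + 3.1530·q_1 = (2.4706, 0.7059, -3.5294).
‖u_2‖ = 4.3656, so q_2 = (0.5659, 0.1617, -0.8085).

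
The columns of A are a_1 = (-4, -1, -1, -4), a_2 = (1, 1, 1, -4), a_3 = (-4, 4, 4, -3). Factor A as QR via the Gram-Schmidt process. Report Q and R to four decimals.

a_1 = (-4, -1, -1, -4); ‖a_1‖ = 5.8310, so e_1 = (-0.6860, -0.1715, -0.1715, -0.6860).
e_1·a_2 = (-0.6860)·1 + (-0.1715)·1 + (-0.1715)·1 + (-0.6860)·(-4) = 1.7150.
u_2 = a_2 − 1.7150·e_1 = (2.1765, 1.2941, 1.2941, -2.8235).
‖u_2‖ = 4.0073, so e_2 = (0.5431, 0.3229, 0.3229, -0.7046).
e_1·a_3 = (-0.6860)·(-4) + (-0.1715)·4 + (-0.1715)·4 + (-0.6860)·(-3) = 3.4300; e_2·a_3 = 0.5431·(-4) + 0.3229·4 + 0.3229·4 + (-0.7046)·(-3) = 2.5248.
u_3 = a_3 − 3.4300·e_1 − 2.5248·e_2 = (-3.0183, 3.7729, 3.7729, 1.1319).
‖u_3‖ = 6.2338, so e_3 = (-0.4842, 0.6052, 0.6052, 0.1816).

Q = [[-0.6860, 0.5431, -0.4842], [-0.1715, 0.3229, 0.6052], [-0.1715, 0.3229, 0.6052], [-0.6860, -0.7046, 0.1816]], R = [[5.8310, 1.7150, 3.4300], [0.0000, 4.0073, 2.5248], [0.0000, 0.0000, 6.2338]]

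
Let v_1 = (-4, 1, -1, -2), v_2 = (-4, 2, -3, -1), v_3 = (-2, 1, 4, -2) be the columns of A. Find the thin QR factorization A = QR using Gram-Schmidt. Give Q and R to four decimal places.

e_1 = v_1/‖v_1‖ = (-4, 1, -1, -2)/4.6904 = (-0.8528, 0.2132, -0.2132, -0.4264).
r_{12} = e_1·v_2 = 4.9036.
u_2 = v_2 − 4.9036·e_1 = (0.1818, 0.9545, -1.9545, 1.0909).
‖u_2‖ = 2.4402, so e_2 = (0.0745, 0.3912, -0.8010, 0.4471).
r_{13} = e_1·v_3 = 1.9188; r_{23} = e_2·v_3 = -3.8559.
u_3 = v_3 − 1.9188·e_1 + 3.8559·e_2 = (-0.0763, 2.0992, 1.3206, 0.5420).
‖u_3‖ = 2.5398, so e_3 = (-0.0301, 0.8265, 0.5200, 0.2134).

Q = [[-0.8528, 0.0745, -0.0301], [0.2132, 0.3912, 0.8265], [-0.2132, -0.8010, 0.5200], [-0.4264, 0.4471, 0.2134]], R = [[4.6904, 4.9036, 1.9188], [0.0000, 2.4402, -3.8559], [0.0000, 0.0000, 2.5398]]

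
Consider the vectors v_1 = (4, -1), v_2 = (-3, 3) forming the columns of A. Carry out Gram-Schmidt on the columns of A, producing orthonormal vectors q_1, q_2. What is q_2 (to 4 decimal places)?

v_1 = (4, -1); ‖v_1‖ = 4.1231, so q_1 = (0.9701, -0.2425).
q_1·v_2 = 0.9701·(-3) + (-0.2425)·3 = -3.6380.
u_2 = v_2 + 3.6380·q_1 = (0.5294, 2.1176).
‖u_2‖ = 2.1828, so q_2 = (0.2425, 0.9701).

q_2 = (0.2425, 0.9701)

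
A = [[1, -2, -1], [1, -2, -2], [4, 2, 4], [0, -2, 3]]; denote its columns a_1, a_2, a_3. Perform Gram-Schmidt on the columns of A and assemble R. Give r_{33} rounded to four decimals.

r_{33} = 4.3454

a_1 = (1, 1, 4, 0); ‖a_1‖ = 4.2426, so q_1 = (0.2357, 0.2357, 0.9428, 0.0000).
q_1·a_2 = 0.2357·(-2) + 0.2357·(-2) + 0.9428·2 + 0.0000·(-2) = 0.9428.
u_2 = a_2 − 0.9428·q_1 = (-2.2222, -2.2222, 1.1111, -2.0000).
‖u_2‖ = 3.8873, so q_2 = (-0.5717, -0.5717, 0.2858, -0.5145).
q_1·a_3 = 0.2357·(-1) + 0.2357·(-2) + 0.9428·4 + 0.0000·3 = 3.0641; q_2·a_3 = (-0.5717)·(-1) + (-0.5717)·(-2) + 0.2858·4 + (-0.5145)·3 = 1.3148.
u_3 = a_3 − 3.0641·q_1 − 1.3148·q_2 = (-0.9706, -1.9706, 0.7353, 3.6765).
r_{33} = ‖u_3‖ = 4.3454.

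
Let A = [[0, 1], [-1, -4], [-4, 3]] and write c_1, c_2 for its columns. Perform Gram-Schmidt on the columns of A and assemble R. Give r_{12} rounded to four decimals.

r_{12} = -1.9403

c_1 = (0, -1, -4); ‖c_1‖ = 4.1231, so q_1 = (0.0000, -0.2425, -0.9701).
r_{12} = q_1·c_2 = -1.9403.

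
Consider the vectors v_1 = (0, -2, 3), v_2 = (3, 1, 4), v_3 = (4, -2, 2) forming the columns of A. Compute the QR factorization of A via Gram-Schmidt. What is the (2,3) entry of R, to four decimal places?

r_{23} = 2.4090

v_1 = (0, -2, 3); ‖v_1‖ = 3.6056, so q_1 = (0.0000, -0.5547, 0.8321).
q_1·v_2 = 0.0000·3 + (-0.5547)·1 + 0.8321·4 = 2.7735.
u_2 = v_2 − 2.7735·q_1 = (3.0000, 2.5385, 1.6923).
‖u_2‖ = 4.2787, so q_2 = (0.7011, 0.5933, 0.3955).
r_{23} = q_2·v_3 = 2.4090.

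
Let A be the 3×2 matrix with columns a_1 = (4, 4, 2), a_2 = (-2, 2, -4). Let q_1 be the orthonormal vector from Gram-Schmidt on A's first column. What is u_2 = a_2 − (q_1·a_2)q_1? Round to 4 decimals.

q_1 = a_1/‖a_1‖ = (4, 4, 2)/6.0000 = (0.6667, 0.6667, 0.3333).
r_{12} = q_1·a_2 = -1.3333.
u_2 = a_2 + 1.3333·q_1 = (-1.1111, 2.8889, -3.5556).

u_2 = (-1.1111, 2.8889, -3.5556)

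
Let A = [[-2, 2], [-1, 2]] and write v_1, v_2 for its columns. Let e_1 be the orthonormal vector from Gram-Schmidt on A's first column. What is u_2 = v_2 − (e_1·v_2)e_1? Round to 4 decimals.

v_1 = (-2, -1); ‖v_1‖ = 2.2361, so e_1 = (-0.8944, -0.4472).
e_1·v_2 = (-0.8944)·2 + (-0.4472)·2 = -2.6833.
u_2 = v_2 + 2.6833·e_1 = (-0.4000, 0.8000).

u_2 = (-0.4000, 0.8000)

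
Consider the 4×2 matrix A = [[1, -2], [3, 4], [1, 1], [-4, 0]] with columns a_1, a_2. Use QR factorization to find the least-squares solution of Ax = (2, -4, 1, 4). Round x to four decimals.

x = (-0.7085, -0.5336)

q_1 = a_1/‖a_1‖ = (1, 3, 1, -4)/5.1962 = (0.1925, 0.5774, 0.1925, -0.7698).
r_{12} = q_1·a_2 = 2.1170.
u_2 = a_2 − 2.1170·q_1 = (-2.4074, 2.7778, 0.5926, 1.6296).
‖u_2‖ = 4.0643, so q_2 = (-0.5923, 0.6835, 0.1458, 0.4010).
Qᵀb = (-4.8113, -2.1688).
Back-substitute: x_2 = -2.1688/4.0643 = -0.5336.
x_1 = (-4.8113 − 2.1170·(-0.5336))/5.1962 = -0.7085.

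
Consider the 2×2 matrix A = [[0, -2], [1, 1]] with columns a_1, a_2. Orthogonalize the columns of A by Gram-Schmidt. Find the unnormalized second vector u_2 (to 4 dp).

q_1 = a_1/‖a_1‖ = (0, 1)/1.0000 = (0.0000, 1.0000).
r_{12} = q_1·a_2 = 1.0000.
u_2 = a_2 − 1.0000·q_1 = (-2.0000, 0.0000).

u_2 = (-2.0000, 0.0000)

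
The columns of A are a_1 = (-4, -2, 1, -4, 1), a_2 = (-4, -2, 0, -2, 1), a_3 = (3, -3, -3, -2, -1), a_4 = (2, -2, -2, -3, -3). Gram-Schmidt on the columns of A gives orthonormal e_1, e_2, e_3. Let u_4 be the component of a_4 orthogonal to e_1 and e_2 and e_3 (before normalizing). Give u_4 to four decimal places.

a_1 = (-4, -2, 1, -4, 1); ‖a_1‖ = 6.1644, so e_1 = (-0.6489, -0.3244, 0.1622, -0.6489, 0.1622).
e_1·a_2 = (-0.6489)·(-4) + (-0.3244)·(-2) + 0.1622·0 + (-0.6489)·(-2) + 0.1622·1 = 4.7044.
u_2 = a_2 − 4.7044·e_1 = (-0.9474, -0.4737, -0.7632, 1.0526, 0.2368).
‖u_2‖ = 1.6936, so e_2 = (-0.5594, -0.2797, -0.4506, 0.6215, 0.1398).
e_1·a_3 = (-0.6489)·3 + (-0.3244)·(-3) + 0.1622·(-3) + (-0.6489)·(-2) + 0.1622·(-1) = -0.3244; e_2·a_3 = (-0.5594)·3 + (-0.2797)·(-3) + (-0.4506)·(-3) + 0.6215·(-2) + 0.1398·(-1) = -0.8701.
u_3 = a_3 + 0.3244·e_1 + 0.8701·e_2 = (2.3028, -3.3486, -3.3394, -1.6697, -0.8257).
‖u_3‖ = 5.5801, so e_3 = (0.4127, -0.6001, -0.5985, -0.2992, -0.1480).
e_1·a_4 = (-0.6489)·2 + (-0.3244)·(-2) + 0.1622·(-2) + (-0.6489)·(-3) + 0.1622·(-3) = 0.4867; e_2·a_4 = (-0.5594)·2 + (-0.2797)·(-2) + (-0.4506)·(-2) + 0.6215·(-3) + 0.1398·(-3) = -1.9422; e_3·a_4 = 0.4127·2 + (-0.6001)·(-2) + (-0.5985)·(-2) + (-0.2992)·(-3) + (-0.1480)·(-3) = 4.5640.
u_4 = a_4 − 0.4867·e_1 + 1.9422·e_2 − 4.5640·e_3 = (-0.6541, 0.3536, -0.2227, -0.1114, -2.1320).

u_4 = (-0.6541, 0.3536, -0.2227, -0.1114, -2.1320)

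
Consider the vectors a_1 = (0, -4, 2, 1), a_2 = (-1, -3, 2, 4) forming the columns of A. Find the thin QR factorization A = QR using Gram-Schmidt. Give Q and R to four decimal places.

q_1 = a_1/‖a_1‖ = (0, -4, 2, 1)/4.5826 = (0.0000, -0.8729, 0.4364, 0.2182).
r_{12} = q_1·a_2 = 4.3644.
u_2 = a_2 − 4.3644·q_1 = (-1.0000, 0.8095, 0.0952, 3.0476).
‖u_2‖ = 3.3094, so q_2 = (-0.3022, 0.2446, 0.0288, 0.9209).

Q = [[0.0000, -0.3022], [-0.8729, 0.2446], [0.4364, 0.0288], [0.2182, 0.9209]], R = [[4.5826, 4.3644], [0.0000, 3.3094]]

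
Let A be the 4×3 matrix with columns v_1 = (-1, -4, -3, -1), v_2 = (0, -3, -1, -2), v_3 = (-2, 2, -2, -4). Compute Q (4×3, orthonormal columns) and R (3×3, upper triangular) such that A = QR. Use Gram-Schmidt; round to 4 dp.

Q = [[-0.1925, 0.3468, -0.4128], [-0.7698, -0.2652, 0.5432], [-0.5774, 0.4896, -0.3781], [-0.1925, -0.7548, -0.6258]], R = [[5.1962, 3.2717, 0.7698], [0.0000, 1.8156, 0.8160], [0.0000, 0.0000, 5.1712]]

v_1 = (-1, -4, -3, -1); ‖v_1‖ = 5.1962, so q_1 = (-0.1925, -0.7698, -0.5774, -0.1925).
q_1·v_2 = (-0.1925)·0 + (-0.7698)·(-3) + (-0.5774)·(-1) + (-0.1925)·(-2) = 3.2717.
u_2 = v_2 − 3.2717·q_1 = (0.6296, -0.4815, 0.8889, -1.3704).
‖u_2‖ = 1.8156, so q_2 = (0.3468, -0.2652, 0.4896, -0.7548).
q_1·v_3 = (-0.1925)·(-2) + (-0.7698)·2 + (-0.5774)·(-2) + (-0.1925)·(-4) = 0.7698; q_2·v_3 = 0.3468·(-2) + (-0.2652)·2 + 0.4896·(-2) + (-0.7548)·(-4) = 0.8160.
u_3 = v_3 − 0.7698·q_1 − 0.8160·q_2 = (-2.1348, 2.8090, -1.9551, -3.2360).
‖u_3‖ = 5.1712, so q_3 = (-0.4128, 0.5432, -0.3781, -0.6258).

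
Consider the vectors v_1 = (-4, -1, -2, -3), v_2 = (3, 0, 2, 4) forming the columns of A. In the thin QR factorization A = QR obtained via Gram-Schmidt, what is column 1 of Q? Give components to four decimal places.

e_1 = v_1/‖v_1‖ = (-4, -1, -2, -3)/5.4772 = (-0.7303, -0.1826, -0.3651, -0.5477).

e_1 = (-0.7303, -0.1826, -0.3651, -0.5477)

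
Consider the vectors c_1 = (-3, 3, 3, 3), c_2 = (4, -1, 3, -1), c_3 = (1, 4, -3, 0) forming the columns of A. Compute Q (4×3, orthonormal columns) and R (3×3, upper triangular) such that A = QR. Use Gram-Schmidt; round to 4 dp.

Q = [[-0.5000, 0.6533, 0.4577], [0.5000, -0.0503, 0.8200], [0.5000, 0.7538, -0.3432], [0.5000, -0.0503, -0.0191]], R = [[6.0000, -1.5000, 0.0000], [0.0000, 4.9749, -1.8091], [0.0000, 0.0000, 4.7673]]

e_1 = c_1/‖c_1‖ = (-3, 3, 3, 3)/6.0000 = (-0.5000, 0.5000, 0.5000, 0.5000).
r_{12} = e_1·c_2 = -1.5000.
u_2 = c_2 + 1.5000·e_1 = (3.2500, -0.2500, 3.7500, -0.2500).
‖u_2‖ = 4.9749, so e_2 = (0.6533, -0.0503, 0.7538, -0.0503).
r_{13} = e_1·c_3 = 0.0000; r_{23} = e_2·c_3 = -1.8091.
u_3 = c_3 + 0.0000·e_1 + 1.8091·e_2 = (2.1818, 3.9091, -1.6364, -0.0909).
‖u_3‖ = 4.7673, so e_3 = (0.4577, 0.8200, -0.3432, -0.0191).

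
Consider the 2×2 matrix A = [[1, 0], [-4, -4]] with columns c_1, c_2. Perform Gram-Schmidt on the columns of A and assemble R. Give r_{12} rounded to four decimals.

r_{12} = 3.8806

e_1 = c_1/‖c_1‖ = (1, -4)/4.1231 = (0.2425, -0.9701).
r_{12} = e_1·c_2 = 3.8806.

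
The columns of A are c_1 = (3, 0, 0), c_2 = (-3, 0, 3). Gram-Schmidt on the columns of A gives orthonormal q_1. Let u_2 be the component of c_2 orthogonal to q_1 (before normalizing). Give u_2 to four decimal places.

u_2 = (0.0000, 0.0000, 3.0000)

q_1 = c_1/‖c_1‖ = (3, 0, 0)/3.0000 = (1.0000, 0.0000, 0.0000).
r_{12} = q_1·c_2 = -3.0000.
u_2 = c_2 + 3.0000·q_1 = (0.0000, 0.0000, 3.0000).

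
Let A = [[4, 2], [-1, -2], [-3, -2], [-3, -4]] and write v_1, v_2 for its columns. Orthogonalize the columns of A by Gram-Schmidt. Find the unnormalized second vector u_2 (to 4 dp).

e_1 = v_1/‖v_1‖ = (4, -1, -3, -3)/5.9161 = (0.6761, -0.1690, -0.5071, -0.5071).
r_{12} = e_1·v_2 = 4.7329.
u_2 = v_2 − 4.7329·e_1 = (-1.2000, -1.2000, 0.4000, -1.6000).

u_2 = (-1.2000, -1.2000, 0.4000, -1.6000)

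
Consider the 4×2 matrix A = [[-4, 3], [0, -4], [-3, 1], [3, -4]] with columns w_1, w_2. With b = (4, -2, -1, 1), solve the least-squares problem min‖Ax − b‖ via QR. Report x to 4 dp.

x = (-0.0215, 0.3433)

w_1 = (-4, 0, -3, 3); ‖w_1‖ = 5.8310, so e_1 = (-0.6860, 0.0000, -0.5145, 0.5145).
e_1·w_2 = (-0.6860)·3 + 0.0000·(-4) + (-0.5145)·1 + 0.5145·(-4) = -4.6305.
u_2 = w_2 + 4.6305·e_1 = (-0.1765, -4.0000, -1.3824, -1.6176).
‖u_2‖ = 4.5342, so e_2 = (-0.0389, -0.8822, -0.3049, -0.3568).
Qᵀb = (-1.7150, 1.5568).
Back-substitute: x_2 = 1.5568/4.5342 = 0.3433.
x_1 = (-1.7150 + 4.6305·0.3433)/5.8310 = -0.0215.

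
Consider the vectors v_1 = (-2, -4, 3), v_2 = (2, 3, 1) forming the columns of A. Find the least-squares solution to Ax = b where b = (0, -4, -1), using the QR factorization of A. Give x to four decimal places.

q_1 = v_1/‖v_1‖ = (-2, -4, 3)/5.3852 = (-0.3714, -0.7428, 0.5571).
r_{12} = q_1·v_2 = -2.4140.
u_2 = v_2 + 2.4140·q_1 = (1.1034, 1.2069, 2.3448).
‖u_2‖ = 2.8587, so q_2 = (0.3860, 0.4222, 0.8202).
Qᵀb = (2.4140, -2.5089).
Back-substitute: x_2 = -2.5089/2.8587 = -0.8776.
x_1 = (2.4140 + 2.4140·(-0.8776))/5.3852 = 0.0549.

x = (0.0549, -0.8776)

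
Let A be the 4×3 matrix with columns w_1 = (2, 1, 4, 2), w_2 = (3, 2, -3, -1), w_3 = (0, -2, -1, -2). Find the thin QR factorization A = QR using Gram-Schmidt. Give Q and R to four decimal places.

Q = [[0.4000, 0.7495, 0.4631], [0.2000, 0.4824, -0.6565], [0.8000, -0.4393, 0.2110], [0.4000, -0.1120, -0.5568]], R = [[5.0000, -1.2000, -2.0000], [0.0000, 4.6433, -0.3015], [0.0000, 0.0000, 2.2156]]

w_1 = (2, 1, 4, 2); ‖w_1‖ = 5.0000, so q_1 = (0.4000, 0.2000, 0.8000, 0.4000).
q_1·w_2 = 0.4000·3 + 0.2000·2 + 0.8000·(-3) + 0.4000·(-1) = -1.2000.
u_2 = w_2 + 1.2000·q_1 = (3.4800, 2.2400, -2.0400, -0.5200).
‖u_2‖ = 4.6433, so q_2 = (0.7495, 0.4824, -0.4393, -0.1120).
q_1·w_3 = 0.4000·0 + 0.2000·(-2) + 0.8000·(-1) + 0.4000·(-2) = -2.0000; q_2·w_3 = 0.7495·0 + 0.4824·(-2) + (-0.4393)·(-1) + (-0.1120)·(-2) = -0.3015.
u_3 = w_3 + 2.0000·q_1 + 0.3015·q_2 = (1.0260, -1.4545, 0.4675, -1.2338).
‖u_3‖ = 2.2156, so q_3 = (0.4631, -0.6565, 0.2110, -0.5568).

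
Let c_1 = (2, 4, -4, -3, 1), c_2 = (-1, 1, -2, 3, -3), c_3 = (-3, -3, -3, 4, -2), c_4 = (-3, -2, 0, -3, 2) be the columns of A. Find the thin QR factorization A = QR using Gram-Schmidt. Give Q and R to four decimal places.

c_1 = (2, 4, -4, -3, 1); ‖c_1‖ = 6.7823, so e_1 = (0.2949, 0.5898, -0.5898, -0.4423, 0.1474).
e_1·c_2 = 0.2949·(-1) + 0.5898·1 + (-0.5898)·(-2) + (-0.4423)·3 + 0.1474·(-3) = -0.2949.
u_2 = c_2 + 0.2949·e_1 = (-0.9130, 1.1739, -2.1739, 2.8696, -2.9565).
‖u_2‖ = 4.8901, so e_2 = (-0.1867, 0.2401, -0.4446, 0.5868, -0.6046).
e_1·c_3 = 0.2949·(-3) + 0.5898·(-3) + (-0.5898)·(-3) + (-0.4423)·4 + 0.1474·(-2) = -2.9488; e_2·c_3 = (-0.1867)·(-3) + 0.2401·(-3) + (-0.4446)·(-3) + 0.5868·4 + (-0.6046)·(-2) = 4.7301.
u_3 = c_3 + 2.9488·e_1 − 4.7301·e_2 = (-1.2473, -2.3964, -2.6364, -0.0800, 1.2945).
‖u_3‖ = 3.9914, so e_3 = (-0.3125, -0.6004, -0.6605, -0.0200, 0.3243).
e_1·c_4 = 0.2949·(-3) + 0.5898·(-2) + (-0.5898)·0 + (-0.4423)·(-3) + 0.1474·2 = -0.4423; e_2·c_4 = (-0.1867)·(-3) + 0.2401·(-2) + (-0.4446)·0 + 0.5868·(-3) + (-0.6046)·2 = -2.8896; e_3·c_4 = (-0.3125)·(-3) + (-0.6004)·(-2) + (-0.6605)·0 + (-0.0200)·(-3) + 0.3243·2 = 2.8471.
u_4 = c_4 + 0.4423·e_1 + 2.8896·e_2 − 2.8471·e_3 = (-2.5194, 0.6639, 0.3351, -1.4429, -0.6052).
‖u_4‖ = 3.0576, so e_4 = (-0.8240, 0.2171, 0.1096, -0.4719, -0.1979).

Q = [[0.2949, -0.1867, -0.3125, -0.8240], [0.5898, 0.2401, -0.6004, 0.2171], [-0.5898, -0.4446, -0.6605, 0.1096], [-0.4423, 0.5868, -0.0200, -0.4719], [0.1474, -0.6046, 0.3243, -0.1979]], R = [[6.7823, -0.2949, -2.9488, -0.4423], [0.0000, 4.8901, 4.7301, -2.8896], [0.0000, 0.0000, 3.9914, 2.8471], [0.0000, 0.0000, 0.0000, 3.0576]]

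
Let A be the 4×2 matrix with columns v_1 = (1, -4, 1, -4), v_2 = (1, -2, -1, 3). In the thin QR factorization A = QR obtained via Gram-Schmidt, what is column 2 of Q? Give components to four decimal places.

q_2 = (0.2932, -0.6482, -0.2315, 0.6636)

v_1 = (1, -4, 1, -4); ‖v_1‖ = 5.8310, so q_1 = (0.1715, -0.6860, 0.1715, -0.6860).
q_1·v_2 = 0.1715·1 + (-0.6860)·(-2) + 0.1715·(-1) + (-0.6860)·3 = -0.6860.
u_2 = v_2 + 0.6860·q_1 = (1.1176, -2.4706, -0.8824, 2.5294).
‖u_2‖ = 3.8117, so q_2 = (0.2932, -0.6482, -0.2315, 0.6636).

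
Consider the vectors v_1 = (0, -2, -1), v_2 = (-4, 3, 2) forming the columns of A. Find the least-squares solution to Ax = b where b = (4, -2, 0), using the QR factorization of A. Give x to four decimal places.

x = (-0.7407, -0.9630)

v_1 = (0, -2, -1); ‖v_1‖ = 2.2361, so e_1 = (0.0000, -0.8944, -0.4472).
e_1·v_2 = 0.0000·(-4) + (-0.8944)·3 + (-0.4472)·2 = -3.5777.
u_2 = v_2 + 3.5777·e_1 = (-4.0000, -0.2000, 0.4000).
‖u_2‖ = 4.0249, so e_2 = (-0.9938, -0.0497, 0.0994).
Qᵀb = (1.7889, -3.8759).
Back-substitute: x_2 = -3.8759/4.0249 = -0.9630.
x_1 = (1.7889 + 3.5777·(-0.9630))/2.2361 = -0.7407.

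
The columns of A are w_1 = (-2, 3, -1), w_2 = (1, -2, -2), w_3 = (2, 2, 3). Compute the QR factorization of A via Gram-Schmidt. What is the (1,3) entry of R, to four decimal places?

w_1 = (-2, 3, -1); ‖w_1‖ = 3.7417, so e_1 = (-0.5345, 0.8018, -0.2673).
r_{13} = e_1·w_3 = -0.2673.

r_{13} = -0.2673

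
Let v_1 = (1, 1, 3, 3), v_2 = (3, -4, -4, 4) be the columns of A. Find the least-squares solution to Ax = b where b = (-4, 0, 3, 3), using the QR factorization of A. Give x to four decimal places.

q_1 = v_1/‖v_1‖ = (1, 1, 3, 3)/4.4721 = (0.2236, 0.2236, 0.6708, 0.6708).
r_{12} = q_1·v_2 = -0.2236.
u_2 = v_2 + 0.2236·q_1 = (3.0500, -3.9500, -3.8500, 4.1500).
‖u_2‖ = 7.5465, so q_2 = (0.4042, -0.5234, -0.5102, 0.5499).
Qᵀb = (3.1305, -1.4974).
Back-substitute: x_2 = -1.4974/7.5465 = -0.1984.
x_1 = (3.1305 + 0.2236·(-0.1984))/4.4721 = 0.6901.

x = (0.6901, -0.1984)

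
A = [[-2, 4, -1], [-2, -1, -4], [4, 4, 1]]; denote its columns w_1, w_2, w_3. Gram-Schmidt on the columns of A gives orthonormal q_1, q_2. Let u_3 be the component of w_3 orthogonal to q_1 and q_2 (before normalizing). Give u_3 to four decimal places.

u_3 = (0.4740, -2.8439, -1.1850)

w_1 = (-2, -2, 4); ‖w_1‖ = 4.8990, so q_1 = (-0.4082, -0.4082, 0.8165).
q_1·w_2 = (-0.4082)·4 + (-0.4082)·(-1) + 0.8165·4 = 2.0412.
u_2 = w_2 − 2.0412·q_1 = (4.8333, -0.1667, 2.3333).
‖u_2‖ = 5.3697, so q_2 = (0.9001, -0.0310, 0.4345).
q_1·w_3 = (-0.4082)·(-1) + (-0.4082)·(-4) + 0.8165·1 = 2.8577; q_2·w_3 = 0.9001·(-1) + (-0.0310)·(-4) + 0.4345·1 = -0.3414.
u_3 = w_3 − 2.8577·q_1 + 0.3414·q_2 = (0.4740, -2.8439, -1.1850).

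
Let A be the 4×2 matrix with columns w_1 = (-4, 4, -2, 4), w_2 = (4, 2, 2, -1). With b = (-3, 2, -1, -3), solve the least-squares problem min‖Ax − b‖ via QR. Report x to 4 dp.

x = (0.1322, -0.1954)

w_1 = (-4, 4, -2, 4); ‖w_1‖ = 7.2111, so e_1 = (-0.5547, 0.5547, -0.2774, 0.5547).
e_1·w_2 = (-0.5547)·4 + 0.5547·2 + (-0.2774)·2 + 0.5547·(-1) = -2.2188.
u_2 = w_2 + 2.2188·e_1 = (2.7692, 3.2308, 1.3846, 0.2308).
‖u_2‖ = 4.4807, so e_2 = (0.6180, 0.7210, 0.3090, 0.0515).
Qᵀb = (1.3868, -0.8755).
Back-substitute: x_2 = -0.8755/4.4807 = -0.1954.
x_1 = (1.3868 + 2.2188·(-0.1954))/7.2111 = 0.1322.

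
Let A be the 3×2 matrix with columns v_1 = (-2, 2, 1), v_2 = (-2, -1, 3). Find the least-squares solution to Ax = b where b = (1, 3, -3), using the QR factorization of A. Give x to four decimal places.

x = (0.8317, -1.2970)

q_1 = v_1/‖v_1‖ = (-2, 2, 1)/3.0000 = (-0.6667, 0.6667, 0.3333).
r_{12} = q_1·v_2 = 1.6667.
u_2 = v_2 − 1.6667·q_1 = (-0.8889, -2.1111, 2.4444).
‖u_2‖ = 3.3500, so q_2 = (-0.2653, -0.6302, 0.7297).
Qᵀb = (0.3333, -4.3450).
Back-substitute: x_2 = -4.3450/3.3500 = -1.2970.
x_1 = (0.3333 − 1.6667·(-1.2970))/3.0000 = 0.8317.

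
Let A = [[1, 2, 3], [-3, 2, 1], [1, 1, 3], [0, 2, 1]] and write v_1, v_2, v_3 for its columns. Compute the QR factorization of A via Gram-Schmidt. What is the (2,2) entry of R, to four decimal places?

r_{22} = 3.4902

v_1 = (1, -3, 1, 0); ‖v_1‖ = 3.3166, so q_1 = (0.3015, -0.9045, 0.3015, 0.0000).
q_1·v_2 = 0.3015·2 + (-0.9045)·2 + 0.3015·1 + 0.0000·2 = -0.9045.
u_2 = v_2 + 0.9045·q_1 = (2.2727, 1.1818, 1.2727, 2.0000).
r_{22} = ‖u_2‖ = 3.4902.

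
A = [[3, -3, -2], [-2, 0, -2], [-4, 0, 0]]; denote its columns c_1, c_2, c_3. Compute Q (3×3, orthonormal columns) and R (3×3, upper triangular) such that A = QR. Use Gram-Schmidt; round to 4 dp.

c_1 = (3, -2, -4); ‖c_1‖ = 5.3852, so q_1 = (0.5571, -0.3714, -0.7428).
q_1·c_2 = 0.5571·(-3) + (-0.3714)·0 + (-0.7428)·0 = -1.6713.
u_2 = c_2 + 1.6713·q_1 = (-2.0690, -0.6207, -1.2414).
‖u_2‖ = 2.4914, so q_2 = (-0.8305, -0.2491, -0.4983).
q_1·c_3 = 0.5571·(-2) + (-0.3714)·(-2) + (-0.7428)·0 = -0.3714; q_2·c_3 = (-0.8305)·(-2) + (-0.2491)·(-2) + (-0.4983)·0 = 2.1592.
u_3 = c_3 + 0.3714·q_1 − 2.1592·q_2 = (0.0000, -1.6000, 0.8000).
‖u_3‖ = 1.7889, so q_3 = (0.0000, -0.8944, 0.4472).

Q = [[0.5571, -0.8305, 0.0000], [-0.3714, -0.2491, -0.8944], [-0.7428, -0.4983, 0.4472]], R = [[5.3852, -1.6713, -0.3714], [0.0000, 2.4914, 2.1592], [0.0000, 0.0000, 1.7889]]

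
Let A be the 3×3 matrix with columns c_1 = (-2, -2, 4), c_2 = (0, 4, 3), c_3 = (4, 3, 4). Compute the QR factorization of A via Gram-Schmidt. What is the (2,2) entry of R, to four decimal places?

e_1 = c_1/‖c_1‖ = (-2, -2, 4)/4.8990 = (-0.4082, -0.4082, 0.8165).
r_{12} = e_1·c_2 = 0.8165.
u_2 = c_2 − 0.8165·e_1 = (0.3333, 4.3333, 2.3333).
r_{22} = ‖u_2‖ = 4.9329.

r_{22} = 4.9329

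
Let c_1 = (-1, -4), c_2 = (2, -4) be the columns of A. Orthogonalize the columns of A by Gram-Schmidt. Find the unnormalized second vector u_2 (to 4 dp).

c_1 = (-1, -4); ‖c_1‖ = 4.1231, so e_1 = (-0.2425, -0.9701).
e_1·c_2 = (-0.2425)·2 + (-0.9701)·(-4) = 3.3955.
u_2 = c_2 − 3.3955·e_1 = (2.8235, -0.7059).

u_2 = (2.8235, -0.7059)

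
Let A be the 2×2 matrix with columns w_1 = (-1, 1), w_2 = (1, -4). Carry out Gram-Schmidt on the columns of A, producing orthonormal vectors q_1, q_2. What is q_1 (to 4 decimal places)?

q_1 = (-0.7071, 0.7071)

q_1 = w_1/‖w_1‖ = (-1, 1)/1.4142 = (-0.7071, 0.7071).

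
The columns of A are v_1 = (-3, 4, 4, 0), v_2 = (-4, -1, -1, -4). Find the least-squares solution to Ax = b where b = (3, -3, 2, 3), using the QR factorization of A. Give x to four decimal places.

x = (-0.2540, -0.6466)

v_1 = (-3, 4, 4, 0); ‖v_1‖ = 6.4031, so q_1 = (-0.4685, 0.6247, 0.6247, 0.0000).
q_1·v_2 = (-0.4685)·(-4) + 0.6247·(-1) + 0.6247·(-1) + 0.0000·(-4) = 0.6247.
u_2 = v_2 − 0.6247·q_1 = (-3.7073, -1.3902, -1.3902, -4.0000).
‖u_2‖ = 5.7974, so q_2 = (-0.6395, -0.2398, -0.2398, -0.6900).
Qᵀb = (-2.0303, -3.7485).
Back-substitute: x_2 = -3.7485/5.7974 = -0.6466.
x_1 = (-2.0303 − 0.6247·(-0.6466))/6.4031 = -0.2540.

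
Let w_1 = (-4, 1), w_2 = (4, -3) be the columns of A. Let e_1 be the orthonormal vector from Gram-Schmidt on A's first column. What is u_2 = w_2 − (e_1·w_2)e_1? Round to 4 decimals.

w_1 = (-4, 1); ‖w_1‖ = 4.1231, so e_1 = (-0.9701, 0.2425).
e_1·w_2 = (-0.9701)·4 + 0.2425·(-3) = -4.6082.
u_2 = w_2 + 4.6082·e_1 = (-0.4706, -1.8824).

u_2 = (-0.4706, -1.8824)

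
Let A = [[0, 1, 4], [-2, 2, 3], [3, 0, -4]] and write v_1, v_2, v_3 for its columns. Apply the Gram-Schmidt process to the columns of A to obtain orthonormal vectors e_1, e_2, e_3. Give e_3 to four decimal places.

v_1 = (0, -2, 3); ‖v_1‖ = 3.6056, so e_1 = (0.0000, -0.5547, 0.8321).
e_1·v_2 = 0.0000·1 + (-0.5547)·2 + 0.8321·0 = -1.1094.
u_2 = v_2 + 1.1094·e_1 = (1.0000, 1.3846, 0.9231).
‖u_2‖ = 1.9415, so e_2 = (0.5151, 0.7132, 0.4755).
e_1·v_3 = 0.0000·4 + (-0.5547)·3 + 0.8321·(-4) = -4.9923; e_2·v_3 = 0.5151·4 + 0.7132·3 + 0.4755·(-4) = 2.2980.
u_3 = v_3 + 4.9923·e_1 − 2.2980·e_2 = (2.8163, -1.4082, -0.9388).
‖u_3‖ = 3.2857, so e_3 = (0.8571, -0.4286, -0.2857).

e_3 = (0.8571, -0.4286, -0.2857)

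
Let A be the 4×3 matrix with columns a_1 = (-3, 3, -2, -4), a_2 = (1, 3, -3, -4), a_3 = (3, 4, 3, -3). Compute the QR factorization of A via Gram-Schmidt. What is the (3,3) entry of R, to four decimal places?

r_{33} = 5.6457

a_1 = (-3, 3, -2, -4); ‖a_1‖ = 6.1644, so q_1 = (-0.4867, 0.4867, -0.3244, -0.6489).
q_1·a_2 = (-0.4867)·1 + 0.4867·3 + (-0.3244)·(-3) + (-0.6489)·(-4) = 4.5422.
u_2 = a_2 − 4.5422·q_1 = (3.2105, 0.7895, -1.5263, -1.0526).
‖u_2‖ = 3.7906, so q_2 = (0.8470, 0.2083, -0.4027, -0.2777).
q_1·a_3 = (-0.4867)·3 + 0.4867·4 + (-0.3244)·3 + (-0.6489)·(-3) = 1.4600; q_2·a_3 = 0.8470·3 + 0.2083·4 + (-0.4027)·3 + (-0.2777)·(-3) = 2.9991.
u_3 = a_3 − 1.4600·q_1 − 2.9991·q_2 = (1.1703, 2.6648, 4.6813, -1.2198).
r_{33} = ‖u_3‖ = 5.6457.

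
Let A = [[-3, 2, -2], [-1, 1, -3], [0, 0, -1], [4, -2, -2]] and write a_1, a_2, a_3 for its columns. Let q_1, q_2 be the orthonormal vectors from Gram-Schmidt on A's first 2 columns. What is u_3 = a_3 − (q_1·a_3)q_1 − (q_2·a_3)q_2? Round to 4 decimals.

u_3 = (0.0000, 0.0000, -1.0000, 0.0000)

a_1 = (-3, -1, 0, 4); ‖a_1‖ = 5.0990, so q_1 = (-0.5883, -0.1961, 0.0000, 0.7845).
q_1·a_2 = (-0.5883)·2 + (-0.1961)·1 + 0.0000·0 + 0.7845·(-2) = -2.9417.
u_2 = a_2 + 2.9417·q_1 = (0.2692, 0.4231, 0.0000, 0.3077).
‖u_2‖ = 0.5883, so q_2 = (0.4576, 0.7191, 0.0000, 0.5230).
q_1·a_3 = (-0.5883)·(-2) + (-0.1961)·(-3) + 0.0000·(-1) + 0.7845·(-2) = 0.1961; q_2·a_3 = 0.4576·(-2) + 0.7191·(-3) + 0.0000·(-1) + 0.5230·(-2) = -4.1184.
u_3 = a_3 − 0.1961·q_1 + 4.1184·q_2 = (0.0000, 0.0000, -1.0000, 0.0000).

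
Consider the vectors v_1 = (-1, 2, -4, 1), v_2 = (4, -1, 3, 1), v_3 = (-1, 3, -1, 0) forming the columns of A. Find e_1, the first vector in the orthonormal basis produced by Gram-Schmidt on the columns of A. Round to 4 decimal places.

v_1 = (-1, 2, -4, 1); ‖v_1‖ = 4.6904, so e_1 = (-0.2132, 0.4264, -0.8528, 0.2132).

e_1 = (-0.2132, 0.4264, -0.8528, 0.2132)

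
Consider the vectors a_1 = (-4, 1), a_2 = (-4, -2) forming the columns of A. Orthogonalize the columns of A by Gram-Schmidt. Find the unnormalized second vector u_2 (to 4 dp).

u_2 = (-0.7059, -2.8235)

q_1 = a_1/‖a_1‖ = (-4, 1)/4.1231 = (-0.9701, 0.2425).
r_{12} = q_1·a_2 = 3.3955.
u_2 = a_2 − 3.3955·q_1 = (-0.7059, -2.8235).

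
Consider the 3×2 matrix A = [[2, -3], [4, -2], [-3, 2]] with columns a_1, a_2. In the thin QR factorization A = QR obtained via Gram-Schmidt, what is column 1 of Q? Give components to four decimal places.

e_1 = a_1/‖a_1‖ = (2, 4, -3)/5.3852 = (0.3714, 0.7428, -0.5571).

e_1 = (0.3714, 0.7428, -0.5571)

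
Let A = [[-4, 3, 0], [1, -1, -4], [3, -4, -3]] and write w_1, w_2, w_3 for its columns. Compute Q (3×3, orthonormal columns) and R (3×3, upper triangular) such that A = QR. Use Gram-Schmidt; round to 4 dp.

Q = [[-0.7845, -0.6042, -0.1400], [0.1961, -0.0275, -0.9802], [0.5883, -0.7964, 0.1400]], R = [[5.0990, -4.9029, -2.5495], [0.0000, 1.4005, 2.4990], [0.0000, 0.0000, 3.5007]]

e_1 = w_1/‖w_1‖ = (-4, 1, 3)/5.0990 = (-0.7845, 0.1961, 0.5883).
r_{12} = e_1·w_2 = -4.9029.
u_2 = w_2 + 4.9029·e_1 = (-0.8462, -0.0385, -1.1154).
‖u_2‖ = 1.4005, so e_2 = (-0.6042, -0.0275, -0.7964).
r_{13} = e_1·w_3 = -2.5495; r_{23} = e_2·w_3 = 2.4990.
u_3 = w_3 + 2.5495·e_1 − 2.4990·e_2 = (-0.4902, -3.4314, 0.4902).
‖u_3‖ = 3.5007, so e_3 = (-0.1400, -0.9802, 0.1400).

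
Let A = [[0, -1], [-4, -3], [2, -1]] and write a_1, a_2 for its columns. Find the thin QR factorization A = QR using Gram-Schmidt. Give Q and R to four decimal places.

a_1 = (0, -4, 2); ‖a_1‖ = 4.4721, so e_1 = (0.0000, -0.8944, 0.4472).
e_1·a_2 = 0.0000·(-1) + (-0.8944)·(-3) + 0.4472·(-1) = 2.2361.
u_2 = a_2 − 2.2361·e_1 = (-1.0000, -1.0000, -2.0000).
‖u_2‖ = 2.4495, so e_2 = (-0.4082, -0.4082, -0.8165).

Q = [[0.0000, -0.4082], [-0.8944, -0.4082], [0.4472, -0.8165]], R = [[4.4721, 2.2361], [0.0000, 2.4495]]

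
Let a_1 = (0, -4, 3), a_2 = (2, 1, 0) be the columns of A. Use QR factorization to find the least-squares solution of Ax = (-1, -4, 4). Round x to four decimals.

e_1 = a_1/‖a_1‖ = (0, -4, 3)/5.0000 = (0.0000, -0.8000, 0.6000).
r_{12} = e_1·a_2 = -0.8000.
u_2 = a_2 + 0.8000·e_1 = (2.0000, 0.3600, 0.4800).
‖u_2‖ = 2.0881, so e_2 = (0.9578, 0.1724, 0.2299).
Qᵀb = (5.6000, -0.7279).
Back-substitute: x_2 = -0.7279/2.0881 = -0.3486.
x_1 = (5.6000 + 0.8000·(-0.3486))/5.0000 = 1.0642.

x = (1.0642, -0.3486)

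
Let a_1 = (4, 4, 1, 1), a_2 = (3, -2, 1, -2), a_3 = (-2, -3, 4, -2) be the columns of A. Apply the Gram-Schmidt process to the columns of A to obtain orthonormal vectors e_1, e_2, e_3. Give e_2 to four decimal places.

e_2 = (0.6286, -0.5587, 0.2165, -0.4959)

a_1 = (4, 4, 1, 1); ‖a_1‖ = 5.8310, so e_1 = (0.6860, 0.6860, 0.1715, 0.1715).
e_1·a_2 = 0.6860·3 + 0.6860·(-2) + 0.1715·1 + 0.1715·(-2) = 0.5145.
u_2 = a_2 − 0.5145·e_1 = (2.6471, -2.3529, 0.9118, -2.0882).
‖u_2‖ = 4.2113, so e_2 = (0.6286, -0.5587, 0.2165, -0.4959).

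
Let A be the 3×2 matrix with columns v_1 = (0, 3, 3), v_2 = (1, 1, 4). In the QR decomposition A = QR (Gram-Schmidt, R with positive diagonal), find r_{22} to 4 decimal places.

r_{22} = 2.3452

v_1 = (0, 3, 3); ‖v_1‖ = 4.2426, so q_1 = (0.0000, 0.7071, 0.7071).
q_1·v_2 = 0.0000·1 + 0.7071·1 + 0.7071·4 = 3.5355.
u_2 = v_2 − 3.5355·q_1 = (1.0000, -1.5000, 1.5000).
r_{22} = ‖u_2‖ = 2.3452.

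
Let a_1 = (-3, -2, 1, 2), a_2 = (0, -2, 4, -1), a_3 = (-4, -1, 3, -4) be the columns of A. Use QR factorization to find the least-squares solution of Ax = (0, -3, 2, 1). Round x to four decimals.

x = (0.4564, 0.7436, -0.2974)

a_1 = (-3, -2, 1, 2); ‖a_1‖ = 4.2426, so q_1 = (-0.7071, -0.4714, 0.2357, 0.4714).
q_1·a_2 = (-0.7071)·0 + (-0.4714)·(-2) + 0.2357·4 + 0.4714·(-1) = 1.4142.
u_2 = a_2 − 1.4142·q_1 = (1.0000, -1.3333, 3.6667, -1.6667).
‖u_2‖ = 4.3589, so q_2 = (0.2294, -0.3059, 0.8412, -0.3824).
q_1·a_3 = (-0.7071)·(-4) + (-0.4714)·(-1) + 0.2357·3 + 0.4714·(-4) = 2.1213; q_2·a_3 = 0.2294·(-4) + (-0.3059)·(-1) + 0.8412·3 + (-0.3824)·(-4) = 3.4412.
u_3 = a_3 − 2.1213·q_1 − 3.4412·q_2 = (-3.2895, 1.0526, -0.3947, -3.6842).
‖u_3‖ = 5.0654, so q_3 = (-0.6494, 0.2078, -0.0779, -0.7273).
Qᵀb = (2.3570, 2.2177, -1.5066).
Back-substitute: x_3 = -1.5066/5.0654 = -0.2974.
x_2 = (2.2177 − 3.4412·(-0.2974))/4.3589 = 0.7436.
x_1 = (2.3570 − 1.4142·0.7436 − 2.1213·(-0.2974))/4.2426 = 0.4564.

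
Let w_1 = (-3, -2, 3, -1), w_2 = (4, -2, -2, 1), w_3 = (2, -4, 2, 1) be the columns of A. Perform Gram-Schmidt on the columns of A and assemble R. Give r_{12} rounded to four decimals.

r_{12} = -3.1277

q_1 = w_1/‖w_1‖ = (-3, -2, 3, -1)/4.7958 = (-0.6255, -0.4170, 0.6255, -0.2085).
r_{12} = q_1·w_2 = -3.1277.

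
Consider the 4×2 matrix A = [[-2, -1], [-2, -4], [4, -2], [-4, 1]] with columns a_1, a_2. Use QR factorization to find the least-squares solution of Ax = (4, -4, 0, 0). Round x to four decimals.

a_1 = (-2, -2, 4, -4); ‖a_1‖ = 6.3246, so q_1 = (-0.3162, -0.3162, 0.6325, -0.6325).
q_1·a_2 = (-0.3162)·(-1) + (-0.3162)·(-4) + 0.6325·(-2) + (-0.6325)·1 = -0.3162.
u_2 = a_2 + 0.3162·q_1 = (-1.1000, -4.1000, -1.8000, 0.8000).
‖u_2‖ = 4.6797, so q_2 = (-0.2351, -0.8761, -0.3846, 0.1709).
Qᵀb = (0.0000, 2.5642).
Back-substitute: x_2 = 2.5642/4.6797 = 0.5479.
x_1 = (0.0000 + 0.3162·0.5479)/6.3246 = 0.0274.

x = (0.0274, 0.5479)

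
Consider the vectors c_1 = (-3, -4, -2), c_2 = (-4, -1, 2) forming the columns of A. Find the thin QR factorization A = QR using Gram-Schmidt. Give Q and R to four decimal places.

Q = [[-0.5571, -0.6889], [-0.7428, 0.1636], [-0.3714, 0.7061]], R = [[5.3852, 2.2283], [0.0000, 4.0043]]

c_1 = (-3, -4, -2); ‖c_1‖ = 5.3852, so e_1 = (-0.5571, -0.7428, -0.3714).
e_1·c_2 = (-0.5571)·(-4) + (-0.7428)·(-1) + (-0.3714)·2 = 2.2283.
u_2 = c_2 − 2.2283·e_1 = (-2.7586, 0.6552, 2.8276).
‖u_2‖ = 4.0043, so e_2 = (-0.6889, 0.1636, 0.7061).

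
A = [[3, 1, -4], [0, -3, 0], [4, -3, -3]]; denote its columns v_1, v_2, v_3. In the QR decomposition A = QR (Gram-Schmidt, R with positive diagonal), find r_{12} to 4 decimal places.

q_1 = v_1/‖v_1‖ = (3, 0, 4)/5.0000 = (0.6000, 0.0000, 0.8000).
r_{12} = q_1·v_2 = -1.8000.

r_{12} = -1.8000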